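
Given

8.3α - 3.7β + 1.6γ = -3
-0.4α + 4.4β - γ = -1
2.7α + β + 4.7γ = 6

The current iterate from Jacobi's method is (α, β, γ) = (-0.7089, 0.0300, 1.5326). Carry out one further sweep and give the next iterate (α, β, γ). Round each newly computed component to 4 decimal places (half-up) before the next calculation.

(-0.6435, 0.0566, 1.6775)

One sweep:
  α = (-3 - (-3.7)·0.0300 - (1.6)·1.5326) / (8.3) = -0.6435
  β = (-1 - (-0.4)·-0.7089 - (-1)·1.5326) / (4.4) = 0.0566
  γ = (6 - (2.7)·-0.7089 - (1)·0.0300) / (4.7) = 1.6775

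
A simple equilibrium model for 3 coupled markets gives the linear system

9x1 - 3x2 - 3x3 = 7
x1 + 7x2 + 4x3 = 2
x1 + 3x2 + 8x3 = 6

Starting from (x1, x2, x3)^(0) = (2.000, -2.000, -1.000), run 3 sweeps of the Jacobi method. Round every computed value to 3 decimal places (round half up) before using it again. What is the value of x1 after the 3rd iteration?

Iteration 1:
  x1 = (7 - (-3)·-2.000 - (-3)·-1.000) / (9) = -0.222
  x2 = (2 - (1)·2.000 - (4)·-1.000) / (7) = 0.571
  x3 = (6 - (1)·2.000 - (3)·-2.000) / (8) = 1.250
Iteration 2:
  x1 = (7 - (-3)·0.571 - (-3)·1.250) / (9) = 1.385
  x2 = (2 - (1)·-0.222 - (4)·1.250) / (7) = -0.397
  x3 = (6 - (1)·-0.222 - (3)·0.571) / (8) = 0.564
Iteration 3:
  x1 = (7 - (-3)·-0.397 - (-3)·0.564) / (9) = 0.833
  x2 = (2 - (1)·1.385 - (4)·0.564) / (7) = -0.234
  x3 = (6 - (1)·1.385 - (3)·-0.397) / (8) = 0.726

0.833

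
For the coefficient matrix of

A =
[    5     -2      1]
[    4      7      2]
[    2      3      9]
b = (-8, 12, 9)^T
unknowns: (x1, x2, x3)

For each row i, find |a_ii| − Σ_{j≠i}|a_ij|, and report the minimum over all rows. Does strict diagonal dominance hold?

row 1: |5| − (2+1) = 2
row 2: |7| − (4+2) = 1
row 3: |9| − (2+3) = 4
minimum over rows = 1 → strictly diagonally dominant (convergence guaranteed)

1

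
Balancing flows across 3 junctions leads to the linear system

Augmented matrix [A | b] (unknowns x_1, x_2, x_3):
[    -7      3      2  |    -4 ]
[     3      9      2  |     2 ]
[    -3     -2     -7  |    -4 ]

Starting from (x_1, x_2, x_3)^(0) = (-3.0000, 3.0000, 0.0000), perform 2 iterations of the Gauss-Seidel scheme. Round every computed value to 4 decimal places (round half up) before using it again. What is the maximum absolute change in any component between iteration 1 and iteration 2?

Iteration 1:
  x_1 = (-4 - (3)·3.0000 - (2)·0.0000) / (-7) = 1.8571
  x_2 = (2 - (3)·1.8571 - (2)·0.0000) / (9) = -0.3968
  x_3 = (-4 - (-3)·1.8571 - (-2)·-0.3968) / (-7) = -0.1111
Iteration 2:
  x_1 = (-4 - (3)·-0.3968 - (2)·-0.1111) / (-7) = 0.3696
  x_2 = (2 - (3)·0.3696 - (2)·-0.1111) / (9) = 0.1237
  x_3 = (-4 - (-3)·0.3696 - (-2)·0.1237) / (-7) = 0.3777
Change: (-1.4875, 0.5205, 0.4888) → max |·| = 1.4875

1.4875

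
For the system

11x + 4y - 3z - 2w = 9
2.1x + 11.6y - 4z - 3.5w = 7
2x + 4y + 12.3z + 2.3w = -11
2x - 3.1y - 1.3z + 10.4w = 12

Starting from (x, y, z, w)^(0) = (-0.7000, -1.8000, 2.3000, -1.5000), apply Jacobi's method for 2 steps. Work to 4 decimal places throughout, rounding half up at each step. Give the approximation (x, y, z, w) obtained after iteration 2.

(0.6411, 0.6157, -1.7340, 1.1323)

Iteration 1:
  x = (9 - (4)·-1.8000 - (-3)·2.3000 - (-2)·-1.5000) / (11) = 1.8273
  y = (7 - (2.1)·-0.7000 - (-4)·2.3000 - (-3.5)·-1.5000) / (11.6) = 1.0707
  z = (-11 - (2)·-0.7000 - (4)·-1.8000 - (2.3)·-1.5000) / (12.3) = 0.0854
  w = (12 - (2)·-0.7000 - (-3.1)·-1.8000 - (-1.3)·2.3000) / (10.4) = 1.0394
Iteration 2:
  x = (9 - (4)·1.0707 - (-3)·0.0854 - (-2)·1.0394) / (11) = 0.6411
  y = (7 - (2.1)·1.8273 - (-4)·0.0854 - (-3.5)·1.0394) / (11.6) = 0.6157
  z = (-11 - (2)·1.8273 - (4)·1.0707 - (2.3)·1.0394) / (12.3) = -1.7340
  w = (12 - (2)·1.8273 - (-3.1)·1.0707 - (-1.3)·0.0854) / (10.4) = 1.1323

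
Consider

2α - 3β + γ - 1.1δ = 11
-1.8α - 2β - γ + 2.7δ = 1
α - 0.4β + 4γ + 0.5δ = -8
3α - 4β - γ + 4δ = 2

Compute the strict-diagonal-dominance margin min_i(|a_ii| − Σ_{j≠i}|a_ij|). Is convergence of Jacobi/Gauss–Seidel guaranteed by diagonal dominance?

-4

row 1: |2| − (3+1+1.1) = -3.1
row 2: |-2| − (1.8+1+2.7) = -3.5
row 3: |4| − (1+0.4+0.5) = 2.1
row 4: |4| − (3+4+1) = -4
minimum over rows = -4 → not strictly diagonally dominant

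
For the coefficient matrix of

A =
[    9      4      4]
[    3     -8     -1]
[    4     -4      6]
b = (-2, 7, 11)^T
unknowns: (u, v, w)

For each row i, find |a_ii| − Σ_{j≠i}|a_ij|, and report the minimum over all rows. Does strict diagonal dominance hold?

-2

row 1: |9| − (4+4) = 1
row 2: |-8| − (3+1) = 4
row 3: |6| − (4+4) = -2
minimum over rows = -2 → not strictly diagonally dominant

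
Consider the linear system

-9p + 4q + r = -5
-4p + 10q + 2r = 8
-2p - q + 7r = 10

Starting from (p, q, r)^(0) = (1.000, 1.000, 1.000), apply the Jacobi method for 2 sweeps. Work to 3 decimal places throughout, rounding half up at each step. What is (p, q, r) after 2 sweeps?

Iteration 1:
  p = (-5 - (4)·1.000 - (1)·1.000) / (-9) = 1.111
  q = (8 - (-4)·1.000 - (2)·1.000) / (10) = 1.000
  r = (10 - (-2)·1.000 - (-1)·1.000) / (7) = 1.857
Iteration 2:
  p = (-5 - (4)·1.000 - (1)·1.857) / (-9) = 1.206
  q = (8 - (-4)·1.111 - (2)·1.857) / (10) = 0.873
  r = (10 - (-2)·1.111 - (-1)·1.000) / (7) = 1.889

(1.206, 0.873, 1.889)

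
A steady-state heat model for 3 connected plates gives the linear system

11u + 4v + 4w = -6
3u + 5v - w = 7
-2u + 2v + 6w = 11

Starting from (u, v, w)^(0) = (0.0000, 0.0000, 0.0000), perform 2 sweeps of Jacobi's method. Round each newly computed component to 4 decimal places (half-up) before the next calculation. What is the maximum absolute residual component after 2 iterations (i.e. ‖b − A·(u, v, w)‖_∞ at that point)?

Iteration 1:
  u = (-6 - (4)·0.0000 - (4)·0.0000) / (11) = -0.5455
  v = (7 - (3)·0.0000 - (-1)·0.0000) / (5) = 1.4000
  w = (11 - (-2)·0.0000 - (2)·0.0000) / (6) = 1.8333
Iteration 2:
  u = (-6 - (4)·1.4000 - (4)·1.8333) / (11) = -1.7212
  v = (7 - (3)·-0.5455 - (-1)·1.8333) / (5) = 2.0940
  w = (11 - (-2)·-0.5455 - (2)·1.4000) / (6) = 1.1848
Residual b − A·x = (-0.1820, 2.8784, -3.7392); ∞-norm = 3.7392

3.7392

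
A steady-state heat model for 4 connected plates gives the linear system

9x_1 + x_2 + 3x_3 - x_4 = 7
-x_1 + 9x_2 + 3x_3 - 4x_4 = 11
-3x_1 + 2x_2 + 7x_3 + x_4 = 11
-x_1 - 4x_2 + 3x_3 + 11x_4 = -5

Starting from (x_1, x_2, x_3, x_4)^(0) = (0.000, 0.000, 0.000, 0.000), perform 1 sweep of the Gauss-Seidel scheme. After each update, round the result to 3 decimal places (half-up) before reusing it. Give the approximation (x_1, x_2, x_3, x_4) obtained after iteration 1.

(0.778, 1.309, 1.531, -0.325)

Iteration 1:
  x_1 = (7 - (1)·0.000 - (3)·0.000 - (-1)·0.000) / (9) = 0.778
  x_2 = (11 - (-1)·0.778 - (3)·0.000 - (-4)·0.000) / (9) = 1.309
  x_3 = (11 - (-3)·0.778 - (2)·1.309 - (1)·0.000) / (7) = 1.531
  x_4 = (-5 - (-1)·0.778 - (-4)·1.309 - (3)·1.531) / (11) = -0.325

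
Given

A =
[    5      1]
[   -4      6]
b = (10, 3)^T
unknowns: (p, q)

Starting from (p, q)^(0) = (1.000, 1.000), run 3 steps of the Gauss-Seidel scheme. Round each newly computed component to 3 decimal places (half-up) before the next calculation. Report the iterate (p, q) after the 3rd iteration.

Iteration 1:
  p = (10 - (1)·1.000) / (5) = 1.800
  q = (3 - (-4)·1.800) / (6) = 1.700
Iteration 2:
  p = (10 - (1)·1.700) / (5) = 1.660
  q = (3 - (-4)·1.660) / (6) = 1.607
Iteration 3:
  p = (10 - (1)·1.607) / (5) = 1.679
  q = (3 - (-4)·1.679) / (6) = 1.619

(1.679, 1.619)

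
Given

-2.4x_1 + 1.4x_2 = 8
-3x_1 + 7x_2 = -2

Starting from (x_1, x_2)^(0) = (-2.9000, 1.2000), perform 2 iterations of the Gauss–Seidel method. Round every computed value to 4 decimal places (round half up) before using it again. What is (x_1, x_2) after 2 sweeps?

Iteration 1:
  x_1 = (8 - (1.4)·1.2000) / (-2.4) = -2.6333
  x_2 = (-2 - (-3)·-2.6333) / (7) = -1.4143
Iteration 2:
  x_1 = (8 - (1.4)·-1.4143) / (-2.4) = -4.1583
  x_2 = (-2 - (-3)·-4.1583) / (7) = -2.0678

(-4.1583, -2.0678)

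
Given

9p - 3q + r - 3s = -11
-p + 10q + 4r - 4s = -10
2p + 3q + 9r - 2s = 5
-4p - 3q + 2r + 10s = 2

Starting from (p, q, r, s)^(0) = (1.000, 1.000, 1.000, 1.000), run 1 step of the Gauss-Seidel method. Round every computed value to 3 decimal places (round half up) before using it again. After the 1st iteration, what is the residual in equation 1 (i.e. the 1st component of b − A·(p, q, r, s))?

Iteration 1:
  p = (-11 - (-3)·1.000 - (1)·1.000 - (-3)·1.000) / (9) = -0.667
  q = (-10 - (-1)·-0.667 - (4)·1.000 - (-4)·1.000) / (10) = -1.067
  r = (5 - (2)·-0.667 - (3)·-1.067 - (-2)·1.000) / (9) = 1.282
  s = (2 - (-4)·-0.667 - (-3)·-1.067 - (2)·1.282) / (10) = -0.643
Residual b − A·x = (-11.409, -7.697, -3.289, -0.003)

-11.409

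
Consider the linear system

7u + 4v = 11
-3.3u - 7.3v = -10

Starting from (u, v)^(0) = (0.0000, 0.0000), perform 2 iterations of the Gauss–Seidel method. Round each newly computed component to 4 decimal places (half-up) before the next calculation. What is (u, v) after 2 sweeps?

(1.1946, 0.8298)

Iteration 1:
  u = (11 - (4)·0.0000) / (7) = 1.5714
  v = (-10 - (-3.3)·1.5714) / (-7.3) = 0.6595
Iteration 2:
  u = (11 - (4)·0.6595) / (7) = 1.1946
  v = (-10 - (-3.3)·1.1946) / (-7.3) = 0.8298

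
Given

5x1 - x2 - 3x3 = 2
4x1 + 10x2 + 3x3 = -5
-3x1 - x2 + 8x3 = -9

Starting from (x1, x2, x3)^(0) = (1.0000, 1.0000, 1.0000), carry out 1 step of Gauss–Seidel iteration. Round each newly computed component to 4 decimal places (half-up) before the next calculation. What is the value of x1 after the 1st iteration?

Iteration 1:
  x1 = (2 - (-1)·1.0000 - (-3)·1.0000) / (5) = 1.2000
  x2 = (-5 - (4)·1.2000 - (3)·1.0000) / (10) = -1.2800
  x3 = (-9 - (-3)·1.2000 - (-1)·-1.2800) / (8) = -0.8350

1.2000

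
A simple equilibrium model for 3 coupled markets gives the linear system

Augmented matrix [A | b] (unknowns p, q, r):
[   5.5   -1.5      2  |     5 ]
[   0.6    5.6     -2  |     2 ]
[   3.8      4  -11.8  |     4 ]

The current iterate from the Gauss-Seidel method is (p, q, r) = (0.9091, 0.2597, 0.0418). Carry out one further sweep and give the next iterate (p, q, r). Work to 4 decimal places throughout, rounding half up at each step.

One sweep:
  p = (5 - (-1.5)·0.2597 - (2)·0.0418) / (5.5) = 0.9647
  q = (2 - (0.6)·0.9647 - (-2)·0.0418) / (5.6) = 0.2687
  r = (4 - (3.8)·0.9647 - (4)·0.2687) / (-11.8) = 0.0628

(0.9647, 0.2687, 0.0628)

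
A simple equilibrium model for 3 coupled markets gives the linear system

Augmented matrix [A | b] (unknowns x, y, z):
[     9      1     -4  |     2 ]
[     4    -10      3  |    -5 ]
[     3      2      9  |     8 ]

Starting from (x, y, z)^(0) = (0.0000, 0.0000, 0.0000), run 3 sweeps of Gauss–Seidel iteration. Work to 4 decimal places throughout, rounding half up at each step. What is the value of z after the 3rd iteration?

Iteration 1:
  x = (2 - (1)·0.0000 - (-4)·0.0000) / (9) = 0.2222
  y = (-5 - (4)·0.2222 - (3)·0.0000) / (-10) = 0.5889
  z = (8 - (3)·0.2222 - (2)·0.5889) / (9) = 0.6840
Iteration 2:
  x = (2 - (1)·0.5889 - (-4)·0.6840) / (9) = 0.4608
  y = (-5 - (4)·0.4608 - (3)·0.6840) / (-10) = 0.8895
  z = (8 - (3)·0.4608 - (2)·0.8895) / (9) = 0.5376
Iteration 3:
  x = (2 - (1)·0.8895 - (-4)·0.5376) / (9) = 0.3623
  y = (-5 - (4)·0.3623 - (3)·0.5376) / (-10) = 0.8062
  z = (8 - (3)·0.3623 - (2)·0.8062) / (9) = 0.5890

0.5890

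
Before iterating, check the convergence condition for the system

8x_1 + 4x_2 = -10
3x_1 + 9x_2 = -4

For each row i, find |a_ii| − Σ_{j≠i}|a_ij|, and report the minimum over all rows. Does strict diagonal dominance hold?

4

row 1: |8| − (4) = 4
row 2: |9| − (3) = 6
minimum over rows = 4 → strictly diagonally dominant (convergence guaranteed)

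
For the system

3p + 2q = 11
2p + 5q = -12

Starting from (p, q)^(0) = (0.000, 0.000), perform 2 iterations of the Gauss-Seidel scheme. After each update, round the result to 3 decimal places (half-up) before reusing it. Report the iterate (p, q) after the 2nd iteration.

(6.245, -4.898)

Iteration 1:
  p = (11 - (2)·0.000) / (3) = 3.667
  q = (-12 - (2)·3.667) / (5) = -3.867
Iteration 2:
  p = (11 - (2)·-3.867) / (3) = 6.245
  q = (-12 - (2)·6.245) / (5) = -4.898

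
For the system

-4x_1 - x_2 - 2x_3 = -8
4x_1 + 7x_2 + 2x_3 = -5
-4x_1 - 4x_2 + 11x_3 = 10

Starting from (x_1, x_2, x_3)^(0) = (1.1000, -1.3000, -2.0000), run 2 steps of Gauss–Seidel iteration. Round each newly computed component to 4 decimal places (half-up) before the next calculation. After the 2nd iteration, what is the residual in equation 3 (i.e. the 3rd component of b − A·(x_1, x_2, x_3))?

Iteration 1:
  x_1 = (-8 - (-1)·-1.3000 - (-2)·-2.0000) / (-4) = 3.3250
  x_2 = (-5 - (4)·3.3250 - (2)·-2.0000) / (7) = -2.0429
  x_3 = (10 - (-4)·3.3250 - (-4)·-2.0429) / (11) = 1.3753
Iteration 2:
  x_1 = (-8 - (-1)·-2.0429 - (-2)·1.3753) / (-4) = 1.8231
  x_2 = (-5 - (4)·1.8231 - (2)·1.3753) / (7) = -2.1490
  x_3 = (10 - (-4)·1.8231 - (-4)·-2.1490) / (11) = 0.7906
Residual b − A·x = (-1.2754, 1.1694, -0.0002)

-0.0002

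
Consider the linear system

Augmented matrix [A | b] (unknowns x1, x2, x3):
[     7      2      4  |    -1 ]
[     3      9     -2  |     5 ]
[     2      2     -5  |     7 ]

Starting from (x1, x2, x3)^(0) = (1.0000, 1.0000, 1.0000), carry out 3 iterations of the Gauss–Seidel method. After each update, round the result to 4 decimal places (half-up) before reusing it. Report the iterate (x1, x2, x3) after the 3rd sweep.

Iteration 1:
  x1 = (-1 - (2)·1.0000 - (4)·1.0000) / (7) = -1.0000
  x2 = (5 - (3)·-1.0000 - (-2)·1.0000) / (9) = 1.1111
  x3 = (7 - (2)·-1.0000 - (2)·1.1111) / (-5) = -1.3556
Iteration 2:
  x1 = (-1 - (2)·1.1111 - (4)·-1.3556) / (7) = 0.3143
  x2 = (5 - (3)·0.3143 - (-2)·-1.3556) / (9) = 0.1495
  x3 = (7 - (2)·0.3143 - (2)·0.1495) / (-5) = -1.2145
Iteration 3:
  x1 = (-1 - (2)·0.1495 - (4)·-1.2145) / (7) = 0.5084
  x2 = (5 - (3)·0.5084 - (-2)·-1.2145) / (9) = 0.1162
  x3 = (7 - (2)·0.5084 - (2)·0.1162) / (-5) = -1.1502

(0.5084, 0.1162, -1.1502)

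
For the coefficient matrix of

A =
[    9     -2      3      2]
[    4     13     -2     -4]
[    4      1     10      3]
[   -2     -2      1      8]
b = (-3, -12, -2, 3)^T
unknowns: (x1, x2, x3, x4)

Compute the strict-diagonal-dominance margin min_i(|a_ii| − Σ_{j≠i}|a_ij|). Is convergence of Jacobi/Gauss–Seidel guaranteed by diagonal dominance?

2

row 1: |9| − (2+3+2) = 2
row 2: |13| − (4+2+4) = 3
row 3: |10| − (4+1+3) = 2
row 4: |8| − (2+2+1) = 3
minimum over rows = 2 → strictly diagonally dominant (convergence guaranteed)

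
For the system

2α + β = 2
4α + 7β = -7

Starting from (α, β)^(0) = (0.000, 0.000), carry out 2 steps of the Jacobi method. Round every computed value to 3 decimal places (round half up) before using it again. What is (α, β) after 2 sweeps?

Iteration 1:
  α = (2 - (1)·0.000) / (2) = 1.000
  β = (-7 - (4)·0.000) / (7) = -1.000
Iteration 2:
  α = (2 - (1)·-1.000) / (2) = 1.500
  β = (-7 - (4)·1.000) / (7) = -1.571

(1.500, -1.571)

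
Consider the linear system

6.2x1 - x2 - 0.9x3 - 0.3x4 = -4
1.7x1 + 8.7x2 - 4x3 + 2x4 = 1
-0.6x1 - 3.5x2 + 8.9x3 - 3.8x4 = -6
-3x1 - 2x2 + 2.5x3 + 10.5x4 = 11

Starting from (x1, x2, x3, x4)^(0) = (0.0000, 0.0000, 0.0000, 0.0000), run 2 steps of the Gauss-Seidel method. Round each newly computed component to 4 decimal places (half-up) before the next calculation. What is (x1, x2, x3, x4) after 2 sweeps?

(-0.6455, -0.2884, -0.3796, 0.8986)

Iteration 1:
  x1 = (-4 - (-1)·0.0000 - (-0.9)·0.0000 - (-0.3)·0.0000) / (6.2) = -0.6452
  x2 = (1 - (1.7)·-0.6452 - (-4)·0.0000 - (2)·0.0000) / (8.7) = 0.2410
  x3 = (-6 - (-0.6)·-0.6452 - (-3.5)·0.2410 - (-3.8)·0.0000) / (8.9) = -0.6229
  x4 = (11 - (-3)·-0.6452 - (-2)·0.2410 - (2.5)·-0.6229) / (10.5) = 1.0575
Iteration 2:
  x1 = (-4 - (-1)·0.2410 - (-0.9)·-0.6229 - (-0.3)·1.0575) / (6.2) = -0.6455
  x2 = (1 - (1.7)·-0.6455 - (-4)·-0.6229 - (2)·1.0575) / (8.7) = -0.2884
  x3 = (-6 - (-0.6)·-0.6455 - (-3.5)·-0.2884 - (-3.8)·1.0575) / (8.9) = -0.3796
  x4 = (11 - (-3)·-0.6455 - (-2)·-0.2884 - (2.5)·-0.3796) / (10.5) = 0.8986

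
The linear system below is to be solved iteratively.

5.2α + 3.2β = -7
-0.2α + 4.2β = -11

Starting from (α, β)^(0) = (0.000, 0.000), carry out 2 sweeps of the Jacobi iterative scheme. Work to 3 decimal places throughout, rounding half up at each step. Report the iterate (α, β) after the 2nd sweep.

(0.266, -2.683)

Iteration 1:
  α = (-7 - (3.2)·0.000) / (5.2) = -1.346
  β = (-11 - (-0.2)·0.000) / (4.2) = -2.619
Iteration 2:
  α = (-7 - (3.2)·-2.619) / (5.2) = 0.266
  β = (-11 - (-0.2)·-1.346) / (4.2) = -2.683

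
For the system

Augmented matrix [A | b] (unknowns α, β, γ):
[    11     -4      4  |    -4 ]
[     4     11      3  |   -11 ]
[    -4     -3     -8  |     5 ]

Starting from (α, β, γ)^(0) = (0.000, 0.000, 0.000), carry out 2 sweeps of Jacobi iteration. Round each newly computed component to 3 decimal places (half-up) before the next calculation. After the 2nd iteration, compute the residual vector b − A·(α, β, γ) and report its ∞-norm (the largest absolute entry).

1.129

Iteration 1:
  α = (-4 - (-4)·0.000 - (4)·0.000) / (11) = -0.364
  β = (-11 - (4)·0.000 - (3)·0.000) / (11) = -1.000
  γ = (5 - (-4)·0.000 - (-3)·0.000) / (-8) = -0.625
Iteration 2:
  α = (-4 - (-4)·-1.000 - (4)·-0.625) / (11) = -0.500
  β = (-11 - (4)·-0.364 - (3)·-0.625) / (11) = -0.697
  γ = (5 - (-4)·-0.364 - (-3)·-1.000) / (-8) = -0.068
Residual b − A·x = (-1.016, -1.129, 0.365); ∞-norm = 1.129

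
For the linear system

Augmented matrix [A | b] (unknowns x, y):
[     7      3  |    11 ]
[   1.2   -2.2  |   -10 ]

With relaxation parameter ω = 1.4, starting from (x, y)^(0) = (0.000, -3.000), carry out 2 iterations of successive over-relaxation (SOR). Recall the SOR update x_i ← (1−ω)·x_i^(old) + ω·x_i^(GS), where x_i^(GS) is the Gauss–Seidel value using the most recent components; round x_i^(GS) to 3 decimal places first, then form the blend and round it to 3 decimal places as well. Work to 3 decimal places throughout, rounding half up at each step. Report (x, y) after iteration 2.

Iteration 1:
  x: GS value = (11 - (3)·-3.000) / (7) = 2.857;  x ← (1−ω)·0.000 + ω·2.857 = 4.000
  y: GS value = (-10 - (1.2)·4.000) / (-2.2) = 6.727;  y ← (1−ω)·-3.000 + ω·6.727 = 10.618
Iteration 2:
  x: GS value = (11 - (3)·10.618) / (7) = -2.979;  x ← (1−ω)·4.000 + ω·-2.979 = -5.771
  y: GS value = (-10 - (1.2)·-5.771) / (-2.2) = 1.398;  y ← (1−ω)·10.618 + ω·1.398 = -2.290

(-5.771, -2.290)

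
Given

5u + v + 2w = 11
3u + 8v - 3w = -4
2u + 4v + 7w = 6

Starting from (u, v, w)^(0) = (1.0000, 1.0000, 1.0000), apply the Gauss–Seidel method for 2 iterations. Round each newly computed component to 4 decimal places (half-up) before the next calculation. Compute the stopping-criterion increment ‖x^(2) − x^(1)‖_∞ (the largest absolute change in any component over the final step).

Iteration 1:
  u = (11 - (1)·1.0000 - (2)·1.0000) / (5) = 1.6000
  v = (-4 - (3)·1.6000 - (-3)·1.0000) / (8) = -0.7250
  w = (6 - (2)·1.6000 - (4)·-0.7250) / (7) = 0.8143
Iteration 2:
  u = (11 - (1)·-0.7250 - (2)·0.8143) / (5) = 2.0193
  v = (-4 - (3)·2.0193 - (-3)·0.8143) / (8) = -0.9519
  w = (6 - (2)·2.0193 - (4)·-0.9519) / (7) = 0.8241
Change: (0.4193, -0.2269, 0.0098) → max |·| = 0.4193

0.4193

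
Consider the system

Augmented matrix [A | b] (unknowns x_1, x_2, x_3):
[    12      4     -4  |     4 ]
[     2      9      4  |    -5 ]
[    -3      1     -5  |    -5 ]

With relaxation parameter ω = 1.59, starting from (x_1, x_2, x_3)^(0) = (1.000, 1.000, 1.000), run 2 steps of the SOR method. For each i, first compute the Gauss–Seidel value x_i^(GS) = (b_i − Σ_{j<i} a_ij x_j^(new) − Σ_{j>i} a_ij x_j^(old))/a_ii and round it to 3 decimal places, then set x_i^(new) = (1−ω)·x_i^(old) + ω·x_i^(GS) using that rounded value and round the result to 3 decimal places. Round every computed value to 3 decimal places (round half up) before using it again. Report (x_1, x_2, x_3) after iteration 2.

(1.907, -0.547, -0.623)

Iteration 1:
  x_1: GS value = (4 - (4)·1.000 - (-4)·1.000) / (12) = 0.333;  x_1 ← (1−ω)·1.000 + ω·0.333 = -0.061
  x_2: GS value = (-5 - (2)·-0.061 - (4)·1.000) / (9) = -0.986;  x_2 ← (1−ω)·1.000 + ω·-0.986 = -2.158
  x_3: GS value = (-5 - (-3)·-0.061 - (1)·-2.158) / (-5) = 0.605;  x_3 ← (1−ω)·1.000 + ω·0.605 = 0.372
Iteration 2:
  x_1: GS value = (4 - (4)·-2.158 - (-4)·0.372) / (12) = 1.177;  x_1 ← (1−ω)·-0.061 + ω·1.177 = 1.907
  x_2: GS value = (-5 - (2)·1.907 - (4)·0.372) / (9) = -1.145;  x_2 ← (1−ω)·-2.158 + ω·-1.145 = -0.547
  x_3: GS value = (-5 - (-3)·1.907 - (1)·-0.547) / (-5) = -0.254;  x_3 ← (1−ω)·0.372 + ω·-0.254 = -0.623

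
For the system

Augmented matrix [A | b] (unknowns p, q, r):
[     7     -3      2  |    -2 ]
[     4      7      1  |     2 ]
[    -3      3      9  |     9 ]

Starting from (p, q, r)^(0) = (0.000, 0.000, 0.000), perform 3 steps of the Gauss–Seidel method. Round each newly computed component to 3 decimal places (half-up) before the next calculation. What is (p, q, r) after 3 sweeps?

(-0.357, 0.378, 0.755)

Iteration 1:
  p = (-2 - (-3)·0.000 - (2)·0.000) / (7) = -0.286
  q = (2 - (4)·-0.286 - (1)·0.000) / (7) = 0.449
  r = (9 - (-3)·-0.286 - (3)·0.449) / (9) = 0.755
Iteration 2:
  p = (-2 - (-3)·0.449 - (2)·0.755) / (7) = -0.309
  q = (2 - (4)·-0.309 - (1)·0.755) / (7) = 0.354
  r = (9 - (-3)·-0.309 - (3)·0.354) / (9) = 0.779
Iteration 3:
  p = (-2 - (-3)·0.354 - (2)·0.779) / (7) = -0.357
  q = (2 - (4)·-0.357 - (1)·0.779) / (7) = 0.378
  r = (9 - (-3)·-0.357 - (3)·0.378) / (9) = 0.755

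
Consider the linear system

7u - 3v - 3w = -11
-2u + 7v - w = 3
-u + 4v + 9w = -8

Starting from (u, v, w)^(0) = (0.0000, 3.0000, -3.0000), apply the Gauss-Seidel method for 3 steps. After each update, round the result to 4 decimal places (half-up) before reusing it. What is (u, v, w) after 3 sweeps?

Iteration 1:
  u = (-11 - (-3)·3.0000 - (-3)·-3.0000) / (7) = -1.5714
  v = (3 - (-2)·-1.5714 - (-1)·-3.0000) / (7) = -0.4490
  w = (-8 - (-1)·-1.5714 - (4)·-0.4490) / (9) = -0.8639
Iteration 2:
  u = (-11 - (-3)·-0.4490 - (-3)·-0.8639) / (7) = -2.1341
  v = (3 - (-2)·-2.1341 - (-1)·-0.8639) / (7) = -0.3046
  w = (-8 - (-1)·-2.1341 - (4)·-0.3046) / (9) = -0.9906
Iteration 3:
  u = (-11 - (-3)·-0.3046 - (-3)·-0.9906) / (7) = -2.1265
  v = (3 - (-2)·-2.1265 - (-1)·-0.9906) / (7) = -0.3205
  w = (-8 - (-1)·-2.1265 - (4)·-0.3205) / (9) = -0.9827

(-2.1265, -0.3205, -0.9827)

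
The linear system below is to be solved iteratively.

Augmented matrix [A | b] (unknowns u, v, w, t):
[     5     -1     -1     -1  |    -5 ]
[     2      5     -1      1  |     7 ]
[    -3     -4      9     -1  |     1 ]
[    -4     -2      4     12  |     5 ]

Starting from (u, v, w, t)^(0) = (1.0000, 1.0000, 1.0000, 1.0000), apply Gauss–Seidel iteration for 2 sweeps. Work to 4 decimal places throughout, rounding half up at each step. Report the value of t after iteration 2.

0.2949

Iteration 1:
  u = (-5 - (-1)·1.0000 - (-1)·1.0000 - (-1)·1.0000) / (5) = -0.4000
  v = (7 - (2)·-0.4000 - (-1)·1.0000 - (1)·1.0000) / (5) = 1.5600
  w = (1 - (-3)·-0.4000 - (-4)·1.5600 - (-1)·1.0000) / (9) = 0.7822
  t = (5 - (-4)·-0.4000 - (-2)·1.5600 - (4)·0.7822) / (12) = 0.2826
Iteration 2:
  u = (-5 - (-1)·1.5600 - (-1)·0.7822 - (-1)·0.2826) / (5) = -0.4750
  v = (7 - (2)·-0.4750 - (-1)·0.7822 - (1)·0.2826) / (5) = 1.6899
  w = (1 - (-3)·-0.4750 - (-4)·1.6899 - (-1)·0.2826) / (9) = 0.7352
  t = (5 - (-4)·-0.4750 - (-2)·1.6899 - (4)·0.7352) / (12) = 0.2949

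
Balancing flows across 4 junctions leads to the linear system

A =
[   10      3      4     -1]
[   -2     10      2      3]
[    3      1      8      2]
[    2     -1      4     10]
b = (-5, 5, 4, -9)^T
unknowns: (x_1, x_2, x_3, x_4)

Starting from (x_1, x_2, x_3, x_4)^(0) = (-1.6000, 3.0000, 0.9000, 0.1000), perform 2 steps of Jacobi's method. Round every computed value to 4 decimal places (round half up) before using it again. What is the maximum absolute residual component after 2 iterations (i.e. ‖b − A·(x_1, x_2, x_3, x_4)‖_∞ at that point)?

Iteration 1:
  x_1 = (-5 - (3)·3.0000 - (4)·0.9000 - (-1)·0.1000) / (10) = -1.7500
  x_2 = (5 - (-2)·-1.6000 - (2)·0.9000 - (3)·0.1000) / (10) = -0.0300
  x_3 = (4 - (3)·-1.6000 - (1)·3.0000 - (2)·0.1000) / (8) = 0.7000
  x_4 = (-9 - (2)·-1.6000 - (-1)·3.0000 - (4)·0.9000) / (10) = -0.6400
Iteration 2:
  x_1 = (-5 - (3)·-0.0300 - (4)·0.7000 - (-1)·-0.6400) / (10) = -0.8350
  x_2 = (5 - (-2)·-1.7500 - (2)·0.7000 - (3)·-0.6400) / (10) = 0.2020
  x_3 = (4 - (3)·-1.7500 - (1)·-0.0300 - (2)·-0.6400) / (8) = 1.3200
  x_4 = (-9 - (2)·-1.7500 - (-1)·-0.0300 - (4)·0.7000) / (10) = -0.8330
Residual b − A·x = (-3.3690, 1.1690, -2.5910, -4.0780); ∞-norm = 4.0780

4.0780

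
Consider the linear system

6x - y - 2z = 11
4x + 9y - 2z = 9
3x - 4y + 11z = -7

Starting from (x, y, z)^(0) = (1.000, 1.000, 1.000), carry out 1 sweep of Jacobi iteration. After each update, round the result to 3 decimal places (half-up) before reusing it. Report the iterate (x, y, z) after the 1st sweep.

Iteration 1:
  x = (11 - (-1)·1.000 - (-2)·1.000) / (6) = 2.333
  y = (9 - (4)·1.000 - (-2)·1.000) / (9) = 0.778
  z = (-7 - (3)·1.000 - (-4)·1.000) / (11) = -0.545

(2.333, 0.778, -0.545)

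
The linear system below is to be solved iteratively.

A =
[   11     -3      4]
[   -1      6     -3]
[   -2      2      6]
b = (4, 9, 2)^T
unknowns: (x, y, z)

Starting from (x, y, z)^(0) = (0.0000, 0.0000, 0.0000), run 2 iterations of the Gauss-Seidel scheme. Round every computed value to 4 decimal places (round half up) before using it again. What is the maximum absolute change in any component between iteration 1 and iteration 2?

Iteration 1:
  x = (4 - (-3)·0.0000 - (4)·0.0000) / (11) = 0.3636
  y = (9 - (-1)·0.3636 - (-3)·0.0000) / (6) = 1.5606
  z = (2 - (-2)·0.3636 - (2)·1.5606) / (6) = -0.0657
Iteration 2:
  x = (4 - (-3)·1.5606 - (4)·-0.0657) / (11) = 0.8131
  y = (9 - (-1)·0.8131 - (-3)·-0.0657) / (6) = 1.6027
  z = (2 - (-2)·0.8131 - (2)·1.6027) / (6) = 0.0701
Change: (0.4495, 0.0421, 0.1358) → max |·| = 0.4495

0.4495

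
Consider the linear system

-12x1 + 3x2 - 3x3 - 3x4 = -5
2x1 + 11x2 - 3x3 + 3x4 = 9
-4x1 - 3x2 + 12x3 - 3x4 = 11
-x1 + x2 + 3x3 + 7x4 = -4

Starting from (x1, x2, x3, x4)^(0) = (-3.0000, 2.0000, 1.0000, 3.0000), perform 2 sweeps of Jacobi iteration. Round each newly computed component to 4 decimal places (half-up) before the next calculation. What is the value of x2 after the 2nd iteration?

Iteration 1:
  x1 = (-5 - (3)·2.0000 - (-3)·1.0000 - (-3)·3.0000) / (-12) = -0.0833
  x2 = (9 - (2)·-3.0000 - (-3)·1.0000 - (3)·3.0000) / (11) = 0.8182
  x3 = (11 - (-4)·-3.0000 - (-3)·2.0000 - (-3)·3.0000) / (12) = 1.1667
  x4 = (-4 - (-1)·-3.0000 - (1)·2.0000 - (3)·1.0000) / (7) = -1.7143
Iteration 2:
  x1 = (-5 - (3)·0.8182 - (-3)·1.1667 - (-3)·-1.7143) / (-12) = 0.7581
  x2 = (9 - (2)·-0.0833 - (-3)·1.1667 - (3)·-1.7143) / (11) = 1.6191
  x3 = (11 - (-4)·-0.0833 - (-3)·0.8182 - (-3)·-1.7143) / (12) = 0.6649
  x4 = (-4 - (-1)·-0.0833 - (1)·0.8182 - (3)·1.1667) / (7) = -1.2002

1.6191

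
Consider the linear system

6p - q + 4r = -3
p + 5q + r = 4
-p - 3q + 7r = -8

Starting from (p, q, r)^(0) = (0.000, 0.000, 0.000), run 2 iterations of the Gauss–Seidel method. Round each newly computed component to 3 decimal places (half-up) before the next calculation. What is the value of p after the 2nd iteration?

Iteration 1:
  p = (-3 - (-1)·0.000 - (4)·0.000) / (6) = -0.500
  q = (4 - (1)·-0.500 - (1)·0.000) / (5) = 0.900
  r = (-8 - (-1)·-0.500 - (-3)·0.900) / (7) = -0.829
Iteration 2:
  p = (-3 - (-1)·0.900 - (4)·-0.829) / (6) = 0.203
  q = (4 - (1)·0.203 - (1)·-0.829) / (5) = 0.925
  r = (-8 - (-1)·0.203 - (-3)·0.925) / (7) = -0.717

0.203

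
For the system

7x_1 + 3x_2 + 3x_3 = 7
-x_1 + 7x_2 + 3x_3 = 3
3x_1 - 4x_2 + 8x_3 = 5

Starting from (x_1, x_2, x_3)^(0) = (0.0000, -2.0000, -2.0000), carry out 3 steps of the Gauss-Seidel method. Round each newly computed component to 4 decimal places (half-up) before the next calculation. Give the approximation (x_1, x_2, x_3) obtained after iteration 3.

Iteration 1:
  x_1 = (7 - (3)·-2.0000 - (3)·-2.0000) / (7) = 2.7143
  x_2 = (3 - (-1)·2.7143 - (3)·-2.0000) / (7) = 1.6735
  x_3 = (5 - (3)·2.7143 - (-4)·1.6735) / (8) = 0.4439
Iteration 2:
  x_1 = (7 - (3)·1.6735 - (3)·0.4439) / (7) = 0.0925
  x_2 = (3 - (-1)·0.0925 - (3)·0.4439) / (7) = 0.2515
  x_3 = (5 - (3)·0.0925 - (-4)·0.2515) / (8) = 0.7161
Iteration 3:
  x_1 = (7 - (3)·0.2515 - (3)·0.7161) / (7) = 0.5853
  x_2 = (3 - (-1)·0.5853 - (3)·0.7161) / (7) = 0.2053
  x_3 = (5 - (3)·0.5853 - (-4)·0.2053) / (8) = 0.5082

(0.5853, 0.2053, 0.5082)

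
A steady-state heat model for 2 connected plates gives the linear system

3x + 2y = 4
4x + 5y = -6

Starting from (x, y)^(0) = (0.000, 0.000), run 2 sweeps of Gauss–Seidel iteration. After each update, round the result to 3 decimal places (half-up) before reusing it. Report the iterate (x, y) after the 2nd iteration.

(2.844, -3.475)

Iteration 1:
  x = (4 - (2)·0.000) / (3) = 1.333
  y = (-6 - (4)·1.333) / (5) = -2.266
Iteration 2:
  x = (4 - (2)·-2.266) / (3) = 2.844
  y = (-6 - (4)·2.844) / (5) = -3.475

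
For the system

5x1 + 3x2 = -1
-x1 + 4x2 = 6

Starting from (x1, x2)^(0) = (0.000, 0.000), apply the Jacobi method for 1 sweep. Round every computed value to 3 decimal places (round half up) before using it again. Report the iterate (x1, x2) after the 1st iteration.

Iteration 1:
  x1 = (-1 - (3)·0.000) / (5) = -0.200
  x2 = (6 - (-1)·0.000) / (4) = 1.500

(-0.200, 1.500)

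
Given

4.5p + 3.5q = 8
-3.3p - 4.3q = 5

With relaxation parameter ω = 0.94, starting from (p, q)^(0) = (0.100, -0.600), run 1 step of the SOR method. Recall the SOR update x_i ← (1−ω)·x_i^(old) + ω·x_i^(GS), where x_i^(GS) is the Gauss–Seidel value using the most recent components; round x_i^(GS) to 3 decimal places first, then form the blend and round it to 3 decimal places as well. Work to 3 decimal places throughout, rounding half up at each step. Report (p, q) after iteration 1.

Iteration 1:
  p: GS value = (8 - (3.5)·-0.600) / (4.5) = 2.244;  p ← (1−ω)·0.100 + ω·2.244 = 2.115
  q: GS value = (5 - (-3.3)·2.115) / (-4.3) = -2.786;  q ← (1−ω)·-0.600 + ω·-2.786 = -2.655

(2.115, -2.655)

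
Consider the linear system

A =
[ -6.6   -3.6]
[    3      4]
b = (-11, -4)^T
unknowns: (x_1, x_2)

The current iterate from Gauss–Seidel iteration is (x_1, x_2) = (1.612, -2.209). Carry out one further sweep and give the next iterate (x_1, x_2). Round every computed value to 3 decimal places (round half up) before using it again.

One sweep:
  x_1 = (-11 - (-3.6)·-2.209) / (-6.6) = 2.872
  x_2 = (-4 - (3)·2.872) / (4) = -3.154

(2.872, -3.154)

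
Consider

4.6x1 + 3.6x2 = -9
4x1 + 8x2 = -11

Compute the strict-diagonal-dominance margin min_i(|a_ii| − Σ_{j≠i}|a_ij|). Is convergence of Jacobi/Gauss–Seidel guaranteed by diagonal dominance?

row 1: |4.6| − (3.6) = 1
row 2: |8| − (4) = 4
minimum over rows = 1 → strictly diagonally dominant (convergence guaranteed)

1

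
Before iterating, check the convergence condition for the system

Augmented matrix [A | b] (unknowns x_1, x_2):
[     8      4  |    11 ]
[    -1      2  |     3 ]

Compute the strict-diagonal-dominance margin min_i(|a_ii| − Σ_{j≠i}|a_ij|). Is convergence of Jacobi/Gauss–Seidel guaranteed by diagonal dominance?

row 1: |8| − (4) = 4
row 2: |2| − (1) = 1
minimum over rows = 1 → strictly diagonally dominant (convergence guaranteed)

1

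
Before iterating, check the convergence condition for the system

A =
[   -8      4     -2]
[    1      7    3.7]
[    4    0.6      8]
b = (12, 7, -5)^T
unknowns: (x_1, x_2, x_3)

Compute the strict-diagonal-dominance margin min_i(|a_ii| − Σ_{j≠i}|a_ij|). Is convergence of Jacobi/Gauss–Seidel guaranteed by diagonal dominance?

row 1: |-8| − (4+2) = 2
row 2: |7| − (1+3.7) = 2.3
row 3: |8| − (4+0.6) = 3.4
minimum over rows = 2 → strictly diagonally dominant (convergence guaranteed)

2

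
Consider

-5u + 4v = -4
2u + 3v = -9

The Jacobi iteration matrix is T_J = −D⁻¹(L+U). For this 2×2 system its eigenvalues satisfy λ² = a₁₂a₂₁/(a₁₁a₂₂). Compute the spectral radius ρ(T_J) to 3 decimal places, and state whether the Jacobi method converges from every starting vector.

0.730

a₁₂a₂₁/(a₁₁a₂₂) = (4)·(2) / ((-5)·(3)) = -0.533333
ρ = √|-0.533333| = √0.533333 = 0.730
ρ < 1, so Jacobi converges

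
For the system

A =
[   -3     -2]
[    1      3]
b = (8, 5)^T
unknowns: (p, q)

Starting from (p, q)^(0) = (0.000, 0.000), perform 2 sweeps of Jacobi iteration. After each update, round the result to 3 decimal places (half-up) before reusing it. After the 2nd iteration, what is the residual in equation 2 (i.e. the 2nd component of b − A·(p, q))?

1.110

Iteration 1:
  p = (8 - (-2)·0.000) / (-3) = -2.667
  q = (5 - (1)·0.000) / (3) = 1.667
Iteration 2:
  p = (8 - (-2)·1.667) / (-3) = -3.778
  q = (5 - (1)·-2.667) / (3) = 2.556
Residual b − A·x = (1.778, 1.110)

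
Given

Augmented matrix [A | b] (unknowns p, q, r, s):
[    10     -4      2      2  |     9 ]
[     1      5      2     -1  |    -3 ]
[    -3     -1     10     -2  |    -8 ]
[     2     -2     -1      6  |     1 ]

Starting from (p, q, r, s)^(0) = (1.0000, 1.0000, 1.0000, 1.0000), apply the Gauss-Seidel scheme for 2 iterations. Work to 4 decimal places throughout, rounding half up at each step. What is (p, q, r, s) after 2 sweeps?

(0.6999, -0.6750, -0.7638, -0.4189)

Iteration 1:
  p = (9 - (-4)·1.0000 - (2)·1.0000 - (2)·1.0000) / (10) = 0.9000
  q = (-3 - (1)·0.9000 - (2)·1.0000 - (-1)·1.0000) / (5) = -0.9800
  r = (-8 - (-3)·0.9000 - (-1)·-0.9800 - (-2)·1.0000) / (10) = -0.4280
  s = (1 - (2)·0.9000 - (-2)·-0.9800 - (-1)·-0.4280) / (6) = -0.5313
Iteration 2:
  p = (9 - (-4)·-0.9800 - (2)·-0.4280 - (2)·-0.5313) / (10) = 0.6999
  q = (-3 - (1)·0.6999 - (2)·-0.4280 - (-1)·-0.5313) / (5) = -0.6750
  r = (-8 - (-3)·0.6999 - (-1)·-0.6750 - (-2)·-0.5313) / (10) = -0.7638
  s = (1 - (2)·0.6999 - (-2)·-0.6750 - (-1)·-0.7638) / (6) = -0.4189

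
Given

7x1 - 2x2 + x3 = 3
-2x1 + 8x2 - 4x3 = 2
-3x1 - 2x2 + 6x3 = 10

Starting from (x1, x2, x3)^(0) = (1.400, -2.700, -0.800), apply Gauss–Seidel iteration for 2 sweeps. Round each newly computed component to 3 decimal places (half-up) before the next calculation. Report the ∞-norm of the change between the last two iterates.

Iteration 1:
  x1 = (3 - (-2)·-2.700 - (1)·-0.800) / (7) = -0.229
  x2 = (2 - (-2)·-0.229 - (-4)·-0.800) / (8) = -0.207
  x3 = (10 - (-3)·-0.229 - (-2)·-0.207) / (6) = 1.483
Iteration 2:
  x1 = (3 - (-2)·-0.207 - (1)·1.483) / (7) = 0.158
  x2 = (2 - (-2)·0.158 - (-4)·1.483) / (8) = 1.031
  x3 = (10 - (-3)·0.158 - (-2)·1.031) / (6) = 2.089
Change: (0.387, 1.238, 0.606) → max |·| = 1.238

1.238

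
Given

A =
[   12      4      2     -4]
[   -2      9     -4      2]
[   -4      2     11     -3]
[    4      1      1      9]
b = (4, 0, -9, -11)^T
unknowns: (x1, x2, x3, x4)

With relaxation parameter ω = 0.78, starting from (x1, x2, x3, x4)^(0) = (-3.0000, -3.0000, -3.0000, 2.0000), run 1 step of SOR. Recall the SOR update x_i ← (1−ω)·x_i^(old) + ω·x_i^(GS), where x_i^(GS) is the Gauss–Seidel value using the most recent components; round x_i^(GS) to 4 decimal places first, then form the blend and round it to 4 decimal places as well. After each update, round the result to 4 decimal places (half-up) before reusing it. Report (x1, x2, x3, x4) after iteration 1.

Iteration 1:
  x1: GS value = (4 - (4)·-3.0000 - (2)·-3.0000 - (-4)·2.0000) / (12) = 2.5000;  x1 ← (1−ω)·-3.0000 + ω·2.5000 = 1.2900
  x2: GS value = (0 - (-2)·1.2900 - (-4)·-3.0000 - (2)·2.0000) / (9) = -1.4911;  x2 ← (1−ω)·-3.0000 + ω·-1.4911 = -1.8231
  x3: GS value = (-9 - (-4)·1.2900 - (2)·-1.8231 - (-3)·2.0000) / (11) = 0.5278;  x3 ← (1−ω)·-3.0000 + ω·0.5278 = -0.2483
  x4: GS value = (-11 - (4)·1.2900 - (1)·-1.8231 - (1)·-0.2483) / (9) = -1.5654;  x4 ← (1−ω)·2.0000 + ω·-1.5654 = -0.7810

(1.2900, -1.8231, -0.2483, -0.7810)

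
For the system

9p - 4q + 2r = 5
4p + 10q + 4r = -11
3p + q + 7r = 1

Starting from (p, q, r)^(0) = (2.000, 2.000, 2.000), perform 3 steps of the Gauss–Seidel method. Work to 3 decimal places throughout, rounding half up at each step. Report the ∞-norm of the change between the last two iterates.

Iteration 1:
  p = (5 - (-4)·2.000 - (2)·2.000) / (9) = 1.000
  q = (-11 - (4)·1.000 - (4)·2.000) / (10) = -2.300
  r = (1 - (3)·1.000 - (1)·-2.300) / (7) = 0.043
Iteration 2:
  p = (5 - (-4)·-2.300 - (2)·0.043) / (9) = -0.476
  q = (-11 - (4)·-0.476 - (4)·0.043) / (10) = -0.927
  r = (1 - (3)·-0.476 - (1)·-0.927) / (7) = 0.479
Iteration 3:
  p = (5 - (-4)·-0.927 - (2)·0.479) / (9) = 0.037
  q = (-11 - (4)·0.037 - (4)·0.479) / (10) = -1.306
  r = (1 - (3)·0.037 - (1)·-1.306) / (7) = 0.314
Change: (0.513, -0.379, -0.165) → max |·| = 0.513

0.513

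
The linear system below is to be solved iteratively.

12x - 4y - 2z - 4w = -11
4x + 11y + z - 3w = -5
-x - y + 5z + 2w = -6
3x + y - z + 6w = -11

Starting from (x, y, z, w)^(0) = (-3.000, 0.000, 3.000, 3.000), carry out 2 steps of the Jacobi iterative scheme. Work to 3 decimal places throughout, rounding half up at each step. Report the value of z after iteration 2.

-0.914

Iteration 1:
  x = (-11 - (-4)·0.000 - (-2)·3.000 - (-4)·3.000) / (12) = 0.583
  y = (-5 - (4)·-3.000 - (1)·3.000 - (-3)·3.000) / (11) = 1.182
  z = (-6 - (-1)·-3.000 - (-1)·0.000 - (2)·3.000) / (5) = -3.000
  w = (-11 - (3)·-3.000 - (1)·0.000 - (-1)·3.000) / (6) = 0.167
Iteration 2:
  x = (-11 - (-4)·1.182 - (-2)·-3.000 - (-4)·0.167) / (12) = -0.967
  y = (-5 - (4)·0.583 - (1)·-3.000 - (-3)·0.167) / (11) = -0.348
  z = (-6 - (-1)·0.583 - (-1)·1.182 - (2)·0.167) / (5) = -0.914
  w = (-11 - (3)·0.583 - (1)·1.182 - (-1)·-3.000) / (6) = -2.822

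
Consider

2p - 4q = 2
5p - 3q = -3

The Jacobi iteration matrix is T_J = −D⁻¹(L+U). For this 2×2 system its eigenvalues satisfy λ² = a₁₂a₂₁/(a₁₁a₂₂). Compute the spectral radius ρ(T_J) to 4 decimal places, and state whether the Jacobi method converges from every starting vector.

1.8257

a₁₂a₂₁/(a₁₁a₂₂) = (-4)·(5) / ((2)·(-3)) = 3.333333
ρ = √|3.333333| = √3.333333 = 1.8257
ρ > 1, so Jacobi diverges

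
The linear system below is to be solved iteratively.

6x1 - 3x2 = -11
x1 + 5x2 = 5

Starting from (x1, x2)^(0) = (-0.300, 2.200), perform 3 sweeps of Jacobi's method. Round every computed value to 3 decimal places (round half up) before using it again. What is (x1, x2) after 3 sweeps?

Iteration 1:
  x1 = (-11 - (-3)·2.200) / (6) = -0.733
  x2 = (5 - (1)·-0.300) / (5) = 1.060
Iteration 2:
  x1 = (-11 - (-3)·1.060) / (6) = -1.303
  x2 = (5 - (1)·-0.733) / (5) = 1.147
Iteration 3:
  x1 = (-11 - (-3)·1.147) / (6) = -1.260
  x2 = (5 - (1)·-1.303) / (5) = 1.261

(-1.260, 1.261)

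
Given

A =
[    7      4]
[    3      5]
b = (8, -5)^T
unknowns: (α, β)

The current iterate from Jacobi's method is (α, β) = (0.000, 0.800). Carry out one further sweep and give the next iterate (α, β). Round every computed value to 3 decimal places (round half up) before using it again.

One sweep:
  α = (8 - (4)·0.800) / (7) = 0.686
  β = (-5 - (3)·0.000) / (5) = -1.000

(0.686, -1.000)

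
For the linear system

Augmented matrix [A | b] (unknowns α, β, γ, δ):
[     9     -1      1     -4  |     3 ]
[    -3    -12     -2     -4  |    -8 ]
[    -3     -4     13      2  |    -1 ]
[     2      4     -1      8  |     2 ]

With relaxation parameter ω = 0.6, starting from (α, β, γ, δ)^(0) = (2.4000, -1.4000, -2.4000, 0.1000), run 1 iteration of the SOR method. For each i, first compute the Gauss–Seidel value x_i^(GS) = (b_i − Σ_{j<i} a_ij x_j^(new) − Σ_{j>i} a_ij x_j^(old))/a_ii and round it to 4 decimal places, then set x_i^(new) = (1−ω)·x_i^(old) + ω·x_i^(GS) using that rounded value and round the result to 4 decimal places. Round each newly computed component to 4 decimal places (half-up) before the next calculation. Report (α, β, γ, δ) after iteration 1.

Iteration 1:
  α: GS value = (3 - (-1)·-1.4000 - (1)·-2.4000 - (-4)·0.1000) / (9) = 0.4889;  α ← (1−ω)·2.4000 + ω·0.4889 = 1.2533
  β: GS value = (-8 - (-3)·1.2533 - (-2)·-2.4000 - (-4)·0.1000) / (-12) = 0.7200;  β ← (1−ω)·-1.4000 + ω·0.7200 = -0.1280
  γ: GS value = (-1 - (-3)·1.2533 - (-4)·-0.1280 - (2)·0.1000) / (13) = 0.1575;  γ ← (1−ω)·-2.4000 + ω·0.1575 = -0.8655
  δ: GS value = (2 - (2)·1.2533 - (4)·-0.1280 - (-1)·-0.8655) / (8) = -0.1075;  δ ← (1−ω)·0.1000 + ω·-0.1075 = -0.0245

(1.2533, -0.1280, -0.8655, -0.0245)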